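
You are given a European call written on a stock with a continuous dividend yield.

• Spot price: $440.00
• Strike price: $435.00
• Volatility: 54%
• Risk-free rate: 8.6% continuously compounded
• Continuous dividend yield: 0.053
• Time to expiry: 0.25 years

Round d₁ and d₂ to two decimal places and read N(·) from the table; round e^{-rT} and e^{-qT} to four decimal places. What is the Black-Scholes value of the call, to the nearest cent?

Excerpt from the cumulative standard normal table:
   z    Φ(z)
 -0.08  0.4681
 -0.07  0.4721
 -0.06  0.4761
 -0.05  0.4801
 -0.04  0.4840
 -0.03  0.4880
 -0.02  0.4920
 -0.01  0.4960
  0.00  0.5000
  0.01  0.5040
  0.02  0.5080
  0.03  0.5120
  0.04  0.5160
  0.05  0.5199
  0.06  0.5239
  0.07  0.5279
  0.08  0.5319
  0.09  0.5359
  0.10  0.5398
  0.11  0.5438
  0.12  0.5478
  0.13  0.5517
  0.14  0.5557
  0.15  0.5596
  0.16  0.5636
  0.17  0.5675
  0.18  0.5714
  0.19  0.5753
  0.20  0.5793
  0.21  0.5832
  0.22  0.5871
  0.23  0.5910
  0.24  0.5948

T = 0.25;  σ√T = 0.2700
ln(S/K) + (r − q + σ²/2)T = ln(440/435) + (0.086 − 0.053 + 0.54²/2)·0.25 = 0.0114 + 0.0447 = 0.0561
d₁ = 0.0561 / 0.2700 = 0.2079 ≈ 0.21
d₂ = d₁ − σ√T = 0.2079 − 0.2700 = -0.0621 ≈ -0.06
exp(−qT) = exp(−0.053·0.25) = 0.9868;  exp(−rT) = exp(−0.086·0.25) = 0.9787
N(d₁) = N(0.21) = 0.5832;  N(d₂) = N(-0.06) = 0.4761
C = 440·0.9868·0.5832 − 435·0.9787·0.4761 = 253.2208 − 202.6922 = 50.5286

$50.53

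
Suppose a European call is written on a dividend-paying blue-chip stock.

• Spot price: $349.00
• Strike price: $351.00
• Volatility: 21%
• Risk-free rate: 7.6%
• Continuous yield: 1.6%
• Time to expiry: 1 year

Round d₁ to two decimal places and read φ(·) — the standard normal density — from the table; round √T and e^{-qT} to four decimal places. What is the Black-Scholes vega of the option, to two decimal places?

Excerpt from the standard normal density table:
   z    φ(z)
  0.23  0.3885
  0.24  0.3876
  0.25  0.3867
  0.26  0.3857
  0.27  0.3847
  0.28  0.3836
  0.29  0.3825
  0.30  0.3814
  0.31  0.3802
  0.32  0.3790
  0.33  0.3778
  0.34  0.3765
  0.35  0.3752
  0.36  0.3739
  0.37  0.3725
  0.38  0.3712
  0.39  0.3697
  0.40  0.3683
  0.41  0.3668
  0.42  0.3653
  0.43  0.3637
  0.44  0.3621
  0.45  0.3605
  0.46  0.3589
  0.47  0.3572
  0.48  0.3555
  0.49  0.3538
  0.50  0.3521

128.42

σ√T = 0.21 × 1.0000 = 0.2100
ln(S/K) + (r − q + σ²/2)T = ln(349/351) + (0.076 − 0.016 + 0.21²/2)·1 = -0.0057 + 0.0820 = 0.0763
d₁ = 0.0763 / 0.2100 = 0.3635 ≈ 0.36
√T = √1 = 1.0000
φ(d₁) = φ(0.36) = 0.3739
exp(−qT) = exp(−0.016·1) = 0.9841
vega = S·exp(−qT)·φ(d₁)·√T = 349·0.9841·0.3739·1.0000 = 128.4163
(Call and put vega coincide under Black-Scholes.)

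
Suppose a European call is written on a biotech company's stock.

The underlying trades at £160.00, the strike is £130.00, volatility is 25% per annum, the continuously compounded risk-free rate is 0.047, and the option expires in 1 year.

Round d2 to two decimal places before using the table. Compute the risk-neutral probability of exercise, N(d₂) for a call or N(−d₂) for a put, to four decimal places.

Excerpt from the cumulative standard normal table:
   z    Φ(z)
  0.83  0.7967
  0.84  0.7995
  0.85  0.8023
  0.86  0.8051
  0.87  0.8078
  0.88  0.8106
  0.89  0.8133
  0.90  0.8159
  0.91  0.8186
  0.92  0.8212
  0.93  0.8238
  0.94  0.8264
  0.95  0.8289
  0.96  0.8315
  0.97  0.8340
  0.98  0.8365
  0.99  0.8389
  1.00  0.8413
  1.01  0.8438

σ√T = 0.25 × 1.0000 = 0.2500
d₁ = [ln(160/130) + (0.047 + ½·0.25²)·1] / (σ√T) = (0.2076 + 0.0783) / 0.2500 = 1.1436 → 1.14
d₂ = 1.1436 − 0.2500 = 0.8936 → 0.89
Risk-neutral Pr[S_T > K] = N(d₂) = N(0.89) = 0.8133

0.8133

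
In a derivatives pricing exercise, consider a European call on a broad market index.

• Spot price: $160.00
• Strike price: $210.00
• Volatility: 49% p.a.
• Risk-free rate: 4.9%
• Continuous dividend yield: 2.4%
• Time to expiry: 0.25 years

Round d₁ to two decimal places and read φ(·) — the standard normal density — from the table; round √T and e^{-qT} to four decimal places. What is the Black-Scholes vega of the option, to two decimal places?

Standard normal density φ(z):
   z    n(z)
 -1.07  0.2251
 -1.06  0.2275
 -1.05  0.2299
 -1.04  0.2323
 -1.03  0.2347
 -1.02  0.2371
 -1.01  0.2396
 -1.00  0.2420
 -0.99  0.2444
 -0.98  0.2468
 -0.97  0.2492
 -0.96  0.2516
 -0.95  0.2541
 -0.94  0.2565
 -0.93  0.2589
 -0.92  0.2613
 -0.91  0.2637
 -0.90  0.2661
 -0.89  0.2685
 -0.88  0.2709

20.01

σ√T = 0.49 × 0.5000 = 0.2450
d₁ = [ln(160/210) + (0.049 − 0.024 + 0.49²/2)·0.25] / 0.2450 = [-0.2719 + 0.0363] / 0.2450 = -0.9619 ≈ -0.96
√T = √0.25 = 0.5000
φ(d₁) = φ(-0.96) = 0.2516
e^(−qT) = e^(−0.024·0.25) = 0.9940
vega = S·e^(−qT)·φ(d₁)·√T = 160·0.9940·0.2516·0.5000 = 20.0072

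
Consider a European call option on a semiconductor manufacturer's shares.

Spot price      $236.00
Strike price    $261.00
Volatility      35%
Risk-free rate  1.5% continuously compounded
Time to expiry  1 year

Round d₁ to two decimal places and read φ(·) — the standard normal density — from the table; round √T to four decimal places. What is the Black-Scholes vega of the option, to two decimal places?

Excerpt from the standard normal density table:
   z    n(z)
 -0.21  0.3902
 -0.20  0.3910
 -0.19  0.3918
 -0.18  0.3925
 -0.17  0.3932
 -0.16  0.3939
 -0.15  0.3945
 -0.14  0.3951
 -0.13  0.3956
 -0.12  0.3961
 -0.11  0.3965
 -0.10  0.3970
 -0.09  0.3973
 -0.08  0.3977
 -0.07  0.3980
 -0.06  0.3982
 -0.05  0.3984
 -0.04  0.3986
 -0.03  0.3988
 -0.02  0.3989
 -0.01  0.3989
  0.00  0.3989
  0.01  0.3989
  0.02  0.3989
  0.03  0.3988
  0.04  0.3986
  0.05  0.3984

93.93

σ√T = 0.35·√1 = 0.3500
d₁ = [ln(236/261) + (0.015 + 0.35²/2)·1] / 0.3500 = [-0.1007 + 0.0762] / 0.3500 = -0.0698 ≈ -0.07
√T = √1 = 1.0000
φ(d₁) = φ(-0.07) = 0.3980
vega = S·φ(d₁)·√T = 236·0.3980·1.0000 = 93.9280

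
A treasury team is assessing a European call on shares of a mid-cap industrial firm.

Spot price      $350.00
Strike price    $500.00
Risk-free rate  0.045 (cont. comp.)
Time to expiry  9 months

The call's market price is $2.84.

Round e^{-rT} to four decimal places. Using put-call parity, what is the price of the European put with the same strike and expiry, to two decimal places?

e^(−rT) = e^(−0.045·0.75) = 0.9668
Put-call parity: C − P = S − K·e^(−rT) = 350 − 500·0.9668 = 350 − 483.4000 = -133.4000
P = C − (C − P) = 2.84 − (-133.4000) = 136.2400

$136.24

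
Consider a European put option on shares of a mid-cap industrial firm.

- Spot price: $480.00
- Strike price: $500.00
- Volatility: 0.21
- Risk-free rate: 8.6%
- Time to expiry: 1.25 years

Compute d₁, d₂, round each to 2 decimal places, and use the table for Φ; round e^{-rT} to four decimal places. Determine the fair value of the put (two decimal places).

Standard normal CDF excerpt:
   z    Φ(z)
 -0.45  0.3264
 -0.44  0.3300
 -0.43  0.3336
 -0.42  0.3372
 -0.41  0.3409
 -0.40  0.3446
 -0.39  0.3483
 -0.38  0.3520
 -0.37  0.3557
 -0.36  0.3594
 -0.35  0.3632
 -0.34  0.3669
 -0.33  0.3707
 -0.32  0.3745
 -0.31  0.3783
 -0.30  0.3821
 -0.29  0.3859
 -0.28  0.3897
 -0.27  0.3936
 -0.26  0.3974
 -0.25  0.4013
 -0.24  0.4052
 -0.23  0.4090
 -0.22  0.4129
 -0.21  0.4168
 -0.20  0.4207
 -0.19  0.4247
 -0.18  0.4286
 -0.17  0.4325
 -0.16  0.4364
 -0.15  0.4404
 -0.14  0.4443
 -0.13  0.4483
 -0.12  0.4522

$28.81

σ√T = 0.21 × 1.1180 = 0.2348
d₁ = [ln(480/500) + (0.086 + 0.21²/2)·1.25] / 0.2348 = [-0.0408 + 0.1351] / 0.2348 = 0.4014 which rounds to 0.40
d₂ = d₁ − σ√T = 0.4014 − 0.2348 = 0.1666 which rounds to 0.17
exp(−rT) = exp(−0.086·1.25) = 0.8981
N(−d₂) = N(-0.17) = 0.4325;  N(−d₁) = N(-0.40) = 0.3446
P = 500·0.8981·0.4325 − 480·0.3446 = 194.2141 − 165.4080 = 28.8061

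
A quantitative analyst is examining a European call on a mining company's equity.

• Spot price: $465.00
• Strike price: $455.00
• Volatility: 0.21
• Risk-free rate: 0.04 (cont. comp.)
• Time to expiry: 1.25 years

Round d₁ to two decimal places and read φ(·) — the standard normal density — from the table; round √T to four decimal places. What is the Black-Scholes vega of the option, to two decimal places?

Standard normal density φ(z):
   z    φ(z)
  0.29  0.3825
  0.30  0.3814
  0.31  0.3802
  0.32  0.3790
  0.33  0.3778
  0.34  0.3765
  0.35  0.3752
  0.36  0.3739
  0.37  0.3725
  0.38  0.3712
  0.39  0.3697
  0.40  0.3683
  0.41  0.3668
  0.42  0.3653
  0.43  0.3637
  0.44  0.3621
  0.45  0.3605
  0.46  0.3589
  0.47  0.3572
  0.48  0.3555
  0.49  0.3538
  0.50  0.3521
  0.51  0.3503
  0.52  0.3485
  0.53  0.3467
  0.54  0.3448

T = 1.25;  σ√T = 0.2348
d₁ = [ln(465/455) + (0.04 + ½·0.21²)·1.25] / (σ√T) = (0.0217 + 0.0776) / 0.2348 = 0.4229 which rounds to 0.42
√T = √1.25 = 1.1180
φ(d₁) = φ(0.42) = 0.3653
vega = S·φ(d₁)·√T = 465·0.3653·1.1180 = 189.9085
(Vega is the same for a European call and put with the same parameters.)

189.91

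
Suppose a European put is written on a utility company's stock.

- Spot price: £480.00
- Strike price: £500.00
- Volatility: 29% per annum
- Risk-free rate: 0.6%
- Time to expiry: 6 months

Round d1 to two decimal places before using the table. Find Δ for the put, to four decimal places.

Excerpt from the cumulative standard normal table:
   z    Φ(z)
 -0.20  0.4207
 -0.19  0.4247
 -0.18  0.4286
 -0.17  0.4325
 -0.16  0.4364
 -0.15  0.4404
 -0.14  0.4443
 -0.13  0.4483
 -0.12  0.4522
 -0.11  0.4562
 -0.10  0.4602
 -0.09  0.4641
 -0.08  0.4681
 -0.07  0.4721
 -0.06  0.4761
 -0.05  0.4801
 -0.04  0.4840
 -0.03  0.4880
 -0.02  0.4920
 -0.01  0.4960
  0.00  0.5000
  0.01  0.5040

σ√T = 0.29·√0.5 = 0.2051
ln(S/K) + (r + σ²/2)T = ln(480/500) + (0.006 + 0.29²/2)·0.5 = -0.0408 + 0.0240 = -0.0168
d₁ = -0.0168 / 0.2051 = -0.0819 which rounds to -0.08
N(d₁) = N(-0.08) = 0.4681
Δ_put = N(d₁) − 1 = 0.4681 − 1 = -0.5319

-0.5319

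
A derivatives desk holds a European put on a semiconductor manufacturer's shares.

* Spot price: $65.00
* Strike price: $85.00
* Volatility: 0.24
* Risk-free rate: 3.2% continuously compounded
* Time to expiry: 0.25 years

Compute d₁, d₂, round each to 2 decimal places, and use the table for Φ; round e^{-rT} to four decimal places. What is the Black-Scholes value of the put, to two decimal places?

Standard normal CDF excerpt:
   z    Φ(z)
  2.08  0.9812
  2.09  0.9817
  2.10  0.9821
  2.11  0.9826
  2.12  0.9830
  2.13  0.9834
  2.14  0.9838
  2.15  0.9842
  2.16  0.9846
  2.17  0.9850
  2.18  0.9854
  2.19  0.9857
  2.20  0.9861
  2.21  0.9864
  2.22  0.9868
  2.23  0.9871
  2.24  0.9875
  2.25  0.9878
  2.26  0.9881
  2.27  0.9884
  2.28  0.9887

T = 0.25;  σ√T = 0.1200
d₁ = [ln(65/85) + (0.032 + ½·0.24²)·0.25] / (σ√T) = (-0.2683 + 0.0152) / 0.1200 = -2.1089 which rounds to -2.11
d₂ = -2.1089 − 0.1200 = -2.2289 which rounds to -2.23
exp(−rT) = exp(−0.032·0.25) = 0.9920
P = 85·0.9920·N(2.23) − 65·N(2.11) = 85·0.9920·0.9871 − 65·0.9826 = 83.2323 − 63.8690 = 19.3633

$19.36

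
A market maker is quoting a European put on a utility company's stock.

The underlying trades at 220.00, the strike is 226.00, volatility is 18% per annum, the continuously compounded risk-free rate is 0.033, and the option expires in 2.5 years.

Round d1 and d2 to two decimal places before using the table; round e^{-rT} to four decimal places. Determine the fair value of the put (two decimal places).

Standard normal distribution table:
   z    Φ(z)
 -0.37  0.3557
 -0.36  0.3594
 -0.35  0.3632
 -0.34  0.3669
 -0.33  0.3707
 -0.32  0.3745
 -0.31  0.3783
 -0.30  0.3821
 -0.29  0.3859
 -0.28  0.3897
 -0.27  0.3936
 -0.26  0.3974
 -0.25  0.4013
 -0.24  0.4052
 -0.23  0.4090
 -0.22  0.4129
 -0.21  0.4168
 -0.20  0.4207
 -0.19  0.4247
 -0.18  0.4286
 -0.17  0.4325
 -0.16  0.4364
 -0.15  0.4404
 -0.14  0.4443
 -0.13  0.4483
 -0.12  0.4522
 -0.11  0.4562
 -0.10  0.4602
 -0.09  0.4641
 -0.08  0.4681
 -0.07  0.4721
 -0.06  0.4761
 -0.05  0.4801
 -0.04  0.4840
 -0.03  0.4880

σ√T = 0.18·√2.5 = 0.2846
d₁ = [ln(220/226) + (0.033 + ½·0.18²)·2.5] / (σ√T) = (-0.0269 + 0.1230) / 0.2846 = 0.3376 ⇒ 0.34
d₂ = 0.3376 − 0.2846 = 0.0530 ⇒ 0.05
exp(−rT) = exp(−0.033·2.5) = 0.9208
N(−d₂) = N(-0.05) = 0.4801;  N(−d₁) = N(-0.34) = 0.3669
P = 226·0.9208·0.4801 − 220·0.3669 = 99.9092 − 80.7180 = 19.1912

19.19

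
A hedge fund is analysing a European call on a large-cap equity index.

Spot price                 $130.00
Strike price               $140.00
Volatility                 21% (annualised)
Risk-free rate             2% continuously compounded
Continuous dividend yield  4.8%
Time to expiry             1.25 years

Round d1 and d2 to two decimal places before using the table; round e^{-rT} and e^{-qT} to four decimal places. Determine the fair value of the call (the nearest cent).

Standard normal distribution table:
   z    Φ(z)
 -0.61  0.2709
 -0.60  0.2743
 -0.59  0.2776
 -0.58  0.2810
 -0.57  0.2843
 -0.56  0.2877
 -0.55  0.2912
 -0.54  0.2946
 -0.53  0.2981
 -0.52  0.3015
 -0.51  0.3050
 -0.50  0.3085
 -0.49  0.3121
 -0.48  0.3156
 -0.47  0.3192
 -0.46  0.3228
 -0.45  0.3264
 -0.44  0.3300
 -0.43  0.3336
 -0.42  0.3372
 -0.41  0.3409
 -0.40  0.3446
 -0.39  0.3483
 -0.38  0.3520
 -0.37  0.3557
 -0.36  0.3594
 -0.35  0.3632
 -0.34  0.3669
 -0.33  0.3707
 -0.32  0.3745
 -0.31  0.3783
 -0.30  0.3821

T = 1.25;  σ√T = 0.2348
d₁ = [ln(130/140) + (0.02 − 0.048 + 0.21²/2)·1.25] / 0.2348 = [-0.0741 − 0.0074] / 0.2348 = -0.3473 ⇒ -0.35
d₂ = d₁ − σ√T = -0.3473 − 0.2348 = -0.5821 ⇒ -0.58
e^(−qT) = e^(−0.048·1.25) = 0.9418;  e^(−rT) = e^(−0.02·1.25) = 0.9753
C = 130·0.9418·N(-0.35) − 140·0.9753·N(-0.58) = 130·0.9418·0.3632 − 140·0.9753·0.2810 = 44.4680 − 38.3683 = 6.0997

$6.10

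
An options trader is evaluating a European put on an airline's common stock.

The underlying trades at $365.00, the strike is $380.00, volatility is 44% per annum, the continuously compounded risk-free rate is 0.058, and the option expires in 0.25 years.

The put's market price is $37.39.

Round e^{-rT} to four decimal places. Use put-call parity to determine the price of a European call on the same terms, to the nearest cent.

exp(−rT) = exp(−0.058·0.25) = 0.9856
Put-call parity: C − P = S − K·e^(−rT) = 365 − 380·0.9856 = 365 − 374.5280 = -9.5280
C = P + (C − P) = 37.39 + (-9.5280) = 27.8620

$27.86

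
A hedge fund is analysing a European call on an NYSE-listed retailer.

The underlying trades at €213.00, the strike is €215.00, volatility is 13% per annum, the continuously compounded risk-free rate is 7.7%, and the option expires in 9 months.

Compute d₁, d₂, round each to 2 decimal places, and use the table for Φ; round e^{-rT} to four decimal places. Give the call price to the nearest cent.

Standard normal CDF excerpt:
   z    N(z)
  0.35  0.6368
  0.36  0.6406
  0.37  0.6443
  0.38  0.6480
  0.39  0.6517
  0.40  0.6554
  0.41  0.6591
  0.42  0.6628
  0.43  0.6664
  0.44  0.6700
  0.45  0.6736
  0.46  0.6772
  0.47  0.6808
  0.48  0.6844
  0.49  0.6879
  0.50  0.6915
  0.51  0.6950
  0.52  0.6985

€15.77

σ√T = 0.13·√0.75 = 0.1126
d₁ = [ln(213/215) + (0.077 + 0.13²/2)·0.75] / 0.1126 = [-0.0093 + 0.0641] / 0.1126 = 0.4862 ≈ 0.49
d₂ = d₁ − σ√T = 0.4862 − 0.1126 = 0.3736 ≈ 0.37
e^(−rT) = e^(−0.077·0.75) = 0.9439
N(d₁) = N(0.49) = 0.6879;  N(d₂) = N(0.37) = 0.6443
C = 213·0.6879 − 215·0.9439·0.6443 = 146.5227 − 130.7533 = 15.7694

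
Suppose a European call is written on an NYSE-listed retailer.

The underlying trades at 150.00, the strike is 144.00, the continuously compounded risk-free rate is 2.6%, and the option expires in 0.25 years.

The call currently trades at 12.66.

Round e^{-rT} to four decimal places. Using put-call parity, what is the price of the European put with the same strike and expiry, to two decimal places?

exp(−rT) = exp(−0.026·0.25) = 0.9935
Put-call parity: C − P = S − K·e^(−rT) = 150 − 144·0.9935 = 150 − 143.0640 = 6.9360
P = C − (C − P) = 12.66 − (6.9360) = 5.7240

5.72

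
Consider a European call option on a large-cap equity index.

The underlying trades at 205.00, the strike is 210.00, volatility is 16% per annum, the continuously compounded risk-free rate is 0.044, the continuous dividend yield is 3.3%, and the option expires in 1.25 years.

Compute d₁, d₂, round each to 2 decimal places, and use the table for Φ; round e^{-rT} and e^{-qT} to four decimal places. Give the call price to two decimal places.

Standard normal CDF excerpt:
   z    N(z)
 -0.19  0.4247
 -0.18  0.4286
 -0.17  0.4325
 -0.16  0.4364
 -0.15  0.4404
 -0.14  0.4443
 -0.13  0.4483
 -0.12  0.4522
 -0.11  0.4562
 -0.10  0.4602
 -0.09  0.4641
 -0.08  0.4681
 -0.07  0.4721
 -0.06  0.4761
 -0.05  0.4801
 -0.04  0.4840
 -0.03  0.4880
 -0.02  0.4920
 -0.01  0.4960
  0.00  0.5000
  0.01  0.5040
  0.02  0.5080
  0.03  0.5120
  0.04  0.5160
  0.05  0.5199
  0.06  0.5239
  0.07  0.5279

13.18

σ√T = 0.16 × 1.1180 = 0.1789
d₁ = [ln(205/210) + (0.044 − 0.033 + 0.16²/2)·1.25] / 0.1789 = [-0.0241 + 0.0297] / 0.1789 = 0.0316 ⇒ 0.03
d₂ = d₁ − σ√T = 0.0316 − 0.1789 = -0.1473 ⇒ -0.15
e^(−qT) = e^(−0.033·1.25) = 0.9596;  e^(−rT) = e^(−0.044·1.25) = 0.9465
C = 205·0.9596·N(0.03) − 210·0.9465·N(-0.15) = 205·0.9596·0.5120 − 210·0.9465·0.4404 = 100.7196 − 87.5361 = 13.1835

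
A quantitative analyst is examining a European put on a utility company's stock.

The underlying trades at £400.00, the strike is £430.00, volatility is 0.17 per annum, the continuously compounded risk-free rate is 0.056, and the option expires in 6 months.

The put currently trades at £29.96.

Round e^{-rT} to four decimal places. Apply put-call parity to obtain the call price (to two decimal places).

e^(−rT) = e^(−0.056·0.5) = 0.9724
Put-call parity: C − P = S − K·e^(−rT) = 400 − 430·0.9724 = 400 − 418.1320 = -18.1320
C = P + (C − P) = 29.96 + (-18.1320) = 11.8280

£11.83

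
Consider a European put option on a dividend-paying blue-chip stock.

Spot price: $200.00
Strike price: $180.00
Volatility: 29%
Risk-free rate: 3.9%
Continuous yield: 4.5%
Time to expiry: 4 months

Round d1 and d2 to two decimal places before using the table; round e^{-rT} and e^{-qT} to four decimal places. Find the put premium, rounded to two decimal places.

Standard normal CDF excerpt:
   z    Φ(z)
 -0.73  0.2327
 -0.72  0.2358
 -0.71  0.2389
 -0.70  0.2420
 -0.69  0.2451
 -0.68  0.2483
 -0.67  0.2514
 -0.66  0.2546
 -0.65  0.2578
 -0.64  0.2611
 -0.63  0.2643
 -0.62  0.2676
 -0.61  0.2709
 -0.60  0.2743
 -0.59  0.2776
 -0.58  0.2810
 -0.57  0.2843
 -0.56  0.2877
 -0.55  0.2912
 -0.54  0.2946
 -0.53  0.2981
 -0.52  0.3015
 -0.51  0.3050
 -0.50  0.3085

σ√T = 0.29 × 0.5774 = 0.1674
d₁ = [ln(200/180) + (0.039 − 0.045 + 0.29²/2)·0.3333] / 0.1674 = [0.1054 + 0.0120] / 0.1674 = 0.7010 which rounds to 0.70
d₂ = d₁ − σ√T = 0.7010 − 0.1674 = 0.5336 which rounds to 0.53
e^(−qT) = e^(−0.045·0.3333) = 0.9851;  e^(−rT) = e^(−0.039·0.3333) = 0.9871
N(−d₂) = N(-0.53) = 0.2981;  N(−d₁) = N(-0.70) = 0.2420
P = 180·0.9871·0.2981 − 200·0.9851·0.2420 = 52.9658 − 47.6788 = 5.2870

$5.29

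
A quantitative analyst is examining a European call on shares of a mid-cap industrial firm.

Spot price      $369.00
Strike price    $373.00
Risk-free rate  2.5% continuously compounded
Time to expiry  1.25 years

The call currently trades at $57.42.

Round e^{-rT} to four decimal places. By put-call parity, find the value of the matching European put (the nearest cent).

$49.93

exp(−rT) = exp(−0.025·1.25) = 0.9692
Put-call parity: C − P = S − K·e^(−rT) = 369 − 373·0.9692 = 369 − 361.5116 = 7.4884
P = C − (C − P) = 57.42 − (7.4884) = 49.9316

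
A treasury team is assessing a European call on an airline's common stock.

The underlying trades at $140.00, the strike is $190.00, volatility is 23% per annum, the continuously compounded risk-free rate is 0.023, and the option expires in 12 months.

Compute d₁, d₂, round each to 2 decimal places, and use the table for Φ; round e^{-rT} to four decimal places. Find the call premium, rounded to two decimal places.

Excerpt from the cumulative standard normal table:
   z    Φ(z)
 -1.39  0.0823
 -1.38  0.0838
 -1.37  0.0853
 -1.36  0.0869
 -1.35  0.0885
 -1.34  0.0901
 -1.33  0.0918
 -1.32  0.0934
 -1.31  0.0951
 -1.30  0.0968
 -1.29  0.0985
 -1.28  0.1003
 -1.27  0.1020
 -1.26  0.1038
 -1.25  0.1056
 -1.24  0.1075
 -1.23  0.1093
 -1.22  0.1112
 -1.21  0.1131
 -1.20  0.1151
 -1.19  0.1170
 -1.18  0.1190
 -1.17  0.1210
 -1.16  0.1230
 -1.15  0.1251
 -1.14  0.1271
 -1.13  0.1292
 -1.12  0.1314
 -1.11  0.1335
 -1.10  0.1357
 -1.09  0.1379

$1.96

σ√T = 0.23 × 1.0000 = 0.2300
d₁ = [ln(140/190) + (0.023 + 0.23²/2)·1] / 0.2300 = [-0.3054 + 0.0495] / 0.2300 = -1.1127 ⇒ -1.11
d₂ = d₁ − σ√T = -1.1127 − 0.2300 = -1.3427 ⇒ -1.34
e^(−rT) = e^(−0.023·1) = 0.9773
N(d₁) = N(-1.11) = 0.1335;  N(d₂) = N(-1.34) = 0.0901
C = 140·0.1335 − 190·0.9773·0.0901 = 18.6900 − 16.7304 = 1.9596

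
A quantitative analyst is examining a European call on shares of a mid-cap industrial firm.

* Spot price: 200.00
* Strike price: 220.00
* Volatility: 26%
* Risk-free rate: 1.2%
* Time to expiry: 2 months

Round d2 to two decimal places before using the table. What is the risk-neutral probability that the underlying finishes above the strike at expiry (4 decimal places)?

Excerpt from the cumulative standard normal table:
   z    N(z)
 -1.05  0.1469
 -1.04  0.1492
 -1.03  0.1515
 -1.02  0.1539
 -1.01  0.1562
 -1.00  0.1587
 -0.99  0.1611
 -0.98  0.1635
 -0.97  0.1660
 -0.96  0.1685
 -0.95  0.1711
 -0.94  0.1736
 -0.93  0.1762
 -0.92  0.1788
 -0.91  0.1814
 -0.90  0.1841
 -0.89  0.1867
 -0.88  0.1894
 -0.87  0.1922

0.1762

σ√T = 0.26·√0.1667 = 0.1061
ln(S/K) + (r + σ²/2)T = ln(200/220) + (0.012 + 0.26²/2)·0.1667 = -0.0953 + 0.0076 = -0.0877
d₁ = -0.0877 / 0.1061 = -0.8260 which rounds to -0.83
d₂ = d₁ − σ√T = -0.8260 − 0.1061 = -0.9322 which rounds to -0.93
Risk-neutral Pr[S_T > K] = N(d₂) = N(-0.93) = 0.1762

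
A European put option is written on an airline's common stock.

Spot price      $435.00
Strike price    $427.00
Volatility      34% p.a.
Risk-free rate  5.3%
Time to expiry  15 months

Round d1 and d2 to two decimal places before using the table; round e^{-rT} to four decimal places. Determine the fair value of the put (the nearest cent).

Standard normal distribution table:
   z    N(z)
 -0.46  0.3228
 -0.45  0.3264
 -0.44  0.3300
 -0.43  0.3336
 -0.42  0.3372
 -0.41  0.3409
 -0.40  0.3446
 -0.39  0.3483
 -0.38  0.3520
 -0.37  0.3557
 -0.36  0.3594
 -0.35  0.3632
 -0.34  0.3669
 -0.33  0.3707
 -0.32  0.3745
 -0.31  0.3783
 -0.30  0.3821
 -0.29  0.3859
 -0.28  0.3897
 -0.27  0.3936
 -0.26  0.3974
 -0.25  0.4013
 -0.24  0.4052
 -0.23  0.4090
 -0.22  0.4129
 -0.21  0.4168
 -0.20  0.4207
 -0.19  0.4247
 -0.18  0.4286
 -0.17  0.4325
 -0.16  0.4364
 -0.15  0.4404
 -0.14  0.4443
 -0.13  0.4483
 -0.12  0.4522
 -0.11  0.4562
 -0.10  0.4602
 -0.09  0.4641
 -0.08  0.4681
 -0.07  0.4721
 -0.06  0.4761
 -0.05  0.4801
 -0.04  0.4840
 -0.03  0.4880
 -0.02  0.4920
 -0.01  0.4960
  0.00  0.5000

T = 1.25;  σ√T = 0.3801
d₁ = [ln(435/427) + (0.053 + ½·0.34²)·1.25] / (σ√T) = (0.0186 + 0.1385) / 0.3801 = 0.4132 ⇒ 0.41
d₂ = 0.4132 − 0.3801 = 0.0330 ⇒ 0.03
exp(−rT) = exp(−0.053·1.25) = 0.9359
N(−d₂) = N(-0.03) = 0.4880;  N(−d₁) = N(-0.41) = 0.3409
P = 427·0.9359·0.4880 − 435·0.3409 = 195.0191 − 148.2915 = 46.7276

$46.73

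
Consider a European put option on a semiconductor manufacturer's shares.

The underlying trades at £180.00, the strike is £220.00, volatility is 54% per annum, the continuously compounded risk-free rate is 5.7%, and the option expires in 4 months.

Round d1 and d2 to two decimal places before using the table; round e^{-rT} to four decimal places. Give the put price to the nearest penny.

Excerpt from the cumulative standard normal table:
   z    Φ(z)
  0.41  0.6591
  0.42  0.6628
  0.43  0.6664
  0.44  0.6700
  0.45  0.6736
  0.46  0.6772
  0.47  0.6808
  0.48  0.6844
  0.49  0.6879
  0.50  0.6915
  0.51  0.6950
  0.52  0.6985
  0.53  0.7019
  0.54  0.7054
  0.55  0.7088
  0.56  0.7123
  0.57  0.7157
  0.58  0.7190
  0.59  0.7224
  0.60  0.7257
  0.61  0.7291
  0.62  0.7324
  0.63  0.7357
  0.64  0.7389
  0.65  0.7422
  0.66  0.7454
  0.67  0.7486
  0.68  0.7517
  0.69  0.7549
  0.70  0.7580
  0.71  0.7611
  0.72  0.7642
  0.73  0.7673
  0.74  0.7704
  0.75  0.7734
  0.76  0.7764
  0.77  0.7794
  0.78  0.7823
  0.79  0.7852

£46.35

T = 0.3333;  σ√T = 0.3118
d₁ = [ln(180/220) + (0.057 + 0.54²/2)·0.3333] / 0.3118 = [-0.2007 + 0.0676] / 0.3118 = -0.4268 ≈ -0.43
d₂ = d₁ − σ√T = -0.4268 − 0.3118 = -0.7386 ≈ -0.74
e^(−rT) = e^(−0.057·0.3333) = 0.9812
N(−d₂) = N(0.74) = 0.7704;  N(−d₁) = N(0.43) = 0.6664
P = 220·0.9812·0.7704 − 180·0.6664 = 166.3016 − 119.9520 = 46.3496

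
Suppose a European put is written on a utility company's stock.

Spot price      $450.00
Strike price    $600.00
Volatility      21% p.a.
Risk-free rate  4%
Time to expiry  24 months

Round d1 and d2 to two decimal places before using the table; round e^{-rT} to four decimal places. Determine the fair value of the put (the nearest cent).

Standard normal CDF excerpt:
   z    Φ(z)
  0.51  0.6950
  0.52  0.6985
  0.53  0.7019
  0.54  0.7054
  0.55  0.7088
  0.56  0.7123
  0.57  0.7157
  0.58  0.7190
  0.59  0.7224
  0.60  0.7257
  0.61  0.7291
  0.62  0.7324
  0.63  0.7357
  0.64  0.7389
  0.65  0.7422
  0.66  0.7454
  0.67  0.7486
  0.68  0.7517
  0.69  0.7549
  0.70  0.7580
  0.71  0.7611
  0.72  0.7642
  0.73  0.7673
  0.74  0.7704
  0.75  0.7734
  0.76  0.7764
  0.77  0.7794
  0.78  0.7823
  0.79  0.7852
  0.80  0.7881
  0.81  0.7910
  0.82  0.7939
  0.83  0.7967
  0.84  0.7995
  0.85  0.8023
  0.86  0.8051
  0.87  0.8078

T = 2;  σ√T = 0.2970
d₁ = [ln(450/600) + (0.04 + 0.21²/2)·2] / 0.2970 = [-0.2877 + 0.1241] / 0.2970 = -0.5508 ⇒ -0.55
d₂ = d₁ − σ√T = -0.5508 − 0.2970 = -0.8478 ⇒ -0.85
e^(−rT) = e^(−0.04·2) = 0.9231
P = 600·0.9231·N(0.85) − 450·N(0.55) = 600·0.9231·0.8023 − 450·0.7088 = 444.3619 − 318.9600 = 125.4019

$125.40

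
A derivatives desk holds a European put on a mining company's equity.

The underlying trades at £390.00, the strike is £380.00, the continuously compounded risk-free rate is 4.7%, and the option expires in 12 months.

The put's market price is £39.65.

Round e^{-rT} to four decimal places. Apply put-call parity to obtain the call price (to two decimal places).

£67.09

exp(−rT) = exp(−0.047·1) = 0.9541
Put-call parity: C − P = S − K·e^(−rT) = 390 − 380·0.9541 = 390 − 362.5580 = 27.4420
C = P + (C − P) = 39.65 + (27.4420) = 67.0920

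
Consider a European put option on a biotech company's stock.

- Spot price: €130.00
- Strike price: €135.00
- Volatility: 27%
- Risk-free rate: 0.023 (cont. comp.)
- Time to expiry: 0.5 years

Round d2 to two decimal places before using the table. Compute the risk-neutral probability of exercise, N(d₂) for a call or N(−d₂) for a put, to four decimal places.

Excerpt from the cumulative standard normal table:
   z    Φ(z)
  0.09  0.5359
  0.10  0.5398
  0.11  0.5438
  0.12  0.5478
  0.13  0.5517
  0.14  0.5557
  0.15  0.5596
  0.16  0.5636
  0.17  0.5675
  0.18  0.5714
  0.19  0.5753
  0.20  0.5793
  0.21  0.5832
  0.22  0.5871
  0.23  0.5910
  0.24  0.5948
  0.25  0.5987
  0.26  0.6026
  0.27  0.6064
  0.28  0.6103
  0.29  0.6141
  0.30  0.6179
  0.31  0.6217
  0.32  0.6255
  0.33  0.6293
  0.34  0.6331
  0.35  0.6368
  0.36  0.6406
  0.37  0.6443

T = 0.5;  σ√T = 0.1909
d₁ = [ln(130/135) + (0.023 + 0.27²/2)·0.5] / 0.1909 = [-0.0377 + 0.0297] / 0.1909 = -0.0420 ⇒ -0.04
d₂ = d₁ − σ√T = -0.0420 − 0.1909 = -0.2329 ⇒ -0.23
Pr(exercise) under Q = N(−d₂) = N(0.23) = 0.5910

0.5910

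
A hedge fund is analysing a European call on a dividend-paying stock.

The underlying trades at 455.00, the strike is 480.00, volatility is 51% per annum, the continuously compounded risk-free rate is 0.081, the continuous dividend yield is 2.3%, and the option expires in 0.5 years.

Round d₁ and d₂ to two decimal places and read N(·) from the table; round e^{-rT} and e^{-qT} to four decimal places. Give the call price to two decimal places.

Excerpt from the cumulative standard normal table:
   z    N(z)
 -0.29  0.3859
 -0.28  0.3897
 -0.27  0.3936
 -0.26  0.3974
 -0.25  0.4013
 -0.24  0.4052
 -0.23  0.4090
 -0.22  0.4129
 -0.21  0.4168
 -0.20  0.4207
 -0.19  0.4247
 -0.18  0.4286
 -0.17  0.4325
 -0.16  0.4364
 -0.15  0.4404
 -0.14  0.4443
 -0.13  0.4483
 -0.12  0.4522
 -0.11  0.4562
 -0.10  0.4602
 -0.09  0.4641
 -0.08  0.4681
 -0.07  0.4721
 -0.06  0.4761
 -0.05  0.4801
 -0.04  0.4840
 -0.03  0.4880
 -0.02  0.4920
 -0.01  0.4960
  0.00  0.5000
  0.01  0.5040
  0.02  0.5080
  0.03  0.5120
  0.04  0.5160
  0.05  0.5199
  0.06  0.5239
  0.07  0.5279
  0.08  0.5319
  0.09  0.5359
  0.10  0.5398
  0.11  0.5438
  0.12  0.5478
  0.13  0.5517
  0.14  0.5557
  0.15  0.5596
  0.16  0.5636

59.63

σ√T = 0.51 × 0.7071 = 0.3606
d₁ = [ln(455/480) + (0.081 − 0.023 + 0.51²/2)·0.5] / 0.3606 = [-0.0535 + 0.0940] / 0.3606 = 0.1124 ≈ 0.11
d₂ = d₁ − σ√T = 0.1124 − 0.3606 = -0.2482 ≈ -0.25
e^(−qT) = e^(−0.023·0.5) = 0.9886;  e^(−rT) = e^(−0.081·0.5) = 0.9603
N(d₁) = N(0.11) = 0.5438;  N(d₂) = N(-0.25) = 0.4013
C = 455·0.9886·0.5438 − 480·0.9603·0.4013 = 244.6083 − 184.9768 = 59.6315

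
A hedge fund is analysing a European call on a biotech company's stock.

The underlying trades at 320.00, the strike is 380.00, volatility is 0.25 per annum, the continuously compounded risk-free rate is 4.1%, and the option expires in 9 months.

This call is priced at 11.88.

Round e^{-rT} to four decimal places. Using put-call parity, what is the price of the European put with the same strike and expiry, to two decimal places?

60.37

exp(−rT) = exp(−0.041·0.75) = 0.9697
Put-call parity: C − P = S − K·e^(−rT) = 320 − 380·0.9697 = 320 − 368.4860 = -48.4860
P = C − (C − P) = 11.88 − (-48.4860) = 60.3660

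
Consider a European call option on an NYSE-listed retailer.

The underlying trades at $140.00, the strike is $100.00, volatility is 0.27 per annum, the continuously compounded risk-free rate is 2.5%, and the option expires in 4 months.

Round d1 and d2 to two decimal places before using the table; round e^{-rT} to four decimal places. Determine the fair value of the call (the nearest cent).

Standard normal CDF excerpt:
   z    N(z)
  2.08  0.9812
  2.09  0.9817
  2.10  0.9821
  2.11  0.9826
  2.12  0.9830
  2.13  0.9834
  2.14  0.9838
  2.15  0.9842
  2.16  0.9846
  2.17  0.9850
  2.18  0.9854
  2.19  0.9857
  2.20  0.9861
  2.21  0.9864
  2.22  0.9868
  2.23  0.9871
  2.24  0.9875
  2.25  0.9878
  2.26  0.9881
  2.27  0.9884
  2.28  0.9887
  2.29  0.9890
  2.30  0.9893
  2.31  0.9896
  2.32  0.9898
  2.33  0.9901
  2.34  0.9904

T = 0.3333;  σ√T = 0.1559
d₁ = [ln(140/100) + (0.025 + 0.27²/2)·0.3333] / 0.1559 = [0.3365 + 0.0205] / 0.1559 = 2.2899 which rounds to 2.29
d₂ = d₁ − σ√T = 2.2899 − 0.1559 = 2.1340 which rounds to 2.13
exp(−rT) = exp(−0.025·0.3333) = 0.9917
N(d₁) = N(2.29) = 0.9890;  N(d₂) = N(2.13) = 0.9834
C = 140·0.9890 − 100·0.9917·0.9834 = 138.4600 − 97.5238 = 40.9362

$40.94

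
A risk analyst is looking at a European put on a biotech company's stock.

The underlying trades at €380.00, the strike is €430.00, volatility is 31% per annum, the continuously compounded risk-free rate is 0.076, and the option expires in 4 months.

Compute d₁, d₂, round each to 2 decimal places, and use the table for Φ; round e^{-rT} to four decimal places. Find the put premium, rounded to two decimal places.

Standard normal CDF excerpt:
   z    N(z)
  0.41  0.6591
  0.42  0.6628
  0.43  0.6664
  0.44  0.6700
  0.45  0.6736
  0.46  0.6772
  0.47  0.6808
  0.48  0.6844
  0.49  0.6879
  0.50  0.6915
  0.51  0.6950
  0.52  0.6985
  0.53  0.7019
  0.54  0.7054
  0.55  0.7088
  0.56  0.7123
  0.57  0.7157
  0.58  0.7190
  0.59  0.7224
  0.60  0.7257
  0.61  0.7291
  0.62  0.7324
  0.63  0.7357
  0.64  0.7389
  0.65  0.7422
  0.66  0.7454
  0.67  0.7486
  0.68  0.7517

€52.45

σ√T = 0.31·√0.3333 = 0.1790
d₁ = [ln(380/430) + (0.076 + 0.31²/2)·0.3333] / 0.1790 = [-0.1236 + 0.0413] / 0.1790 = -0.4596 ⇒ -0.46
d₂ = d₁ − σ√T = -0.4596 − 0.1790 = -0.6386 ⇒ -0.64
exp(−rT) = exp(−0.076·0.3333) = 0.9750
N(−d₂) = N(0.64) = 0.7389;  N(−d₁) = N(0.46) = 0.6772
P = 430·0.9750·0.7389 − 380·0.6772 = 309.7838 − 257.3360 = 52.4478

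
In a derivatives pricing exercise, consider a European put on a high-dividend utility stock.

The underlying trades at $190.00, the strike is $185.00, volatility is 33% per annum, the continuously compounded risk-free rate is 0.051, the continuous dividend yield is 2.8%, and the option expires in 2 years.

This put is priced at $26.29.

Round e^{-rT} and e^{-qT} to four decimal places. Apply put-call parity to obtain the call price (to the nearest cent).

$38.88

e^(−qT) = e^(−0.028·2) = 0.9455;  e^(−rT) = e^(−0.051·2) = 0.9030
Put-call parity: C − P = S·e^(−qT) − K·e^(−rT) = 190·0.9455 − 185·0.9030 = 179.6450 − 167.0550 = 12.5900
C = P + (C − P) = 26.29 + (12.5900) = 38.8800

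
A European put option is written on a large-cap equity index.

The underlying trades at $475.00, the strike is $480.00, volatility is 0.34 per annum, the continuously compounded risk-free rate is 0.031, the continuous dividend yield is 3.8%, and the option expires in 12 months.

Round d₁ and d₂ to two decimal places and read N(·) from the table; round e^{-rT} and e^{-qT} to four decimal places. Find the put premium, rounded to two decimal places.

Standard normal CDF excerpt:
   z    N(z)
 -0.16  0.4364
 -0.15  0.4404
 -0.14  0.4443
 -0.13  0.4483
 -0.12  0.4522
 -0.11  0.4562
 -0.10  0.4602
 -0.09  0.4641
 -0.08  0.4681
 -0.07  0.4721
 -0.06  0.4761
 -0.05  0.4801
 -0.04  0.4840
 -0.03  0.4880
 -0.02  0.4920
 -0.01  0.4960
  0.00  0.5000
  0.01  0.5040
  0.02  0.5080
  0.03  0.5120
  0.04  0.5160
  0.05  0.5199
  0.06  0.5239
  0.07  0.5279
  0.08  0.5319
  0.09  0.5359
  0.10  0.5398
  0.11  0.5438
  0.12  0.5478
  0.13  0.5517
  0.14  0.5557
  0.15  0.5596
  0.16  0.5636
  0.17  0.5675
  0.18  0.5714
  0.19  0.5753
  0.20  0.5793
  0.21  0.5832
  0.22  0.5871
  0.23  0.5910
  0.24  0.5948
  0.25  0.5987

$66.43

T = 1;  σ√T = 0.3400
d₁ = [ln(475/480) + (0.031 − 0.038 + ½·0.34²)·1] / (σ√T) = (-0.0105 + 0.0508) / 0.3400 = 0.1186 → 0.12
d₂ = 0.1186 − 0.3400 = -0.2214 → -0.22
e^(−qT) = e^(−0.038·1) = 0.9627;  e^(−rT) = e^(−0.031·1) = 0.9695
N(−d₂) = N(0.22) = 0.5871;  N(−d₁) = N(-0.12) = 0.4522
P = 480·0.9695·0.5871 − 475·0.9627·0.4522 = 273.2129 − 206.7831 = 66.4297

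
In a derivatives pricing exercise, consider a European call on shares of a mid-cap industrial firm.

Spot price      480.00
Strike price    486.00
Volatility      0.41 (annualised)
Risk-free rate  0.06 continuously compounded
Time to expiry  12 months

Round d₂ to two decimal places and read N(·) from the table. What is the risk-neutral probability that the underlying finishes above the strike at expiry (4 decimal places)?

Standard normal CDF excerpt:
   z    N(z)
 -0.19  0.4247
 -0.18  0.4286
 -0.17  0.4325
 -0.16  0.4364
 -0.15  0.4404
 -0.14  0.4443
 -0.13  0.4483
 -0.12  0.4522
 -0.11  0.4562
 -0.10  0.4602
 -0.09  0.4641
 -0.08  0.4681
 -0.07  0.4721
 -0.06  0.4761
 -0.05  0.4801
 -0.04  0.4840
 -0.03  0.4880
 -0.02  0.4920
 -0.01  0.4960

0.4641

T = 1;  σ√T = 0.4100
d₁ = [ln(480/486) + (0.06 + 0.41²/2)·1] / 0.4100 = [-0.0124 + 0.1440] / 0.4100 = 0.3210 → 0.32
d₂ = d₁ − σ√T = 0.3210 − 0.4100 = -0.0890 → -0.09
Risk-neutral Pr[S_T > K] = N(d₂) = N(-0.09) = 0.4641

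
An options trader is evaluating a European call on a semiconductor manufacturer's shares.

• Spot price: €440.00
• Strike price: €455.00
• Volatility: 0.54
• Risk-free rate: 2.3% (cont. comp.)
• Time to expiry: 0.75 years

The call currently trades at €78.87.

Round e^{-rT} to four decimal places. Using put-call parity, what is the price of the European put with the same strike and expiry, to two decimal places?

€86.09

exp(−rT) = exp(−0.023·0.75) = 0.9829
Put-call parity: C − P = S − K·e^(−rT) = 440 − 455·0.9829 = 440 − 447.2195 = -7.2195
P = C − (C − P) = 78.87 − (-7.2195) = 86.0895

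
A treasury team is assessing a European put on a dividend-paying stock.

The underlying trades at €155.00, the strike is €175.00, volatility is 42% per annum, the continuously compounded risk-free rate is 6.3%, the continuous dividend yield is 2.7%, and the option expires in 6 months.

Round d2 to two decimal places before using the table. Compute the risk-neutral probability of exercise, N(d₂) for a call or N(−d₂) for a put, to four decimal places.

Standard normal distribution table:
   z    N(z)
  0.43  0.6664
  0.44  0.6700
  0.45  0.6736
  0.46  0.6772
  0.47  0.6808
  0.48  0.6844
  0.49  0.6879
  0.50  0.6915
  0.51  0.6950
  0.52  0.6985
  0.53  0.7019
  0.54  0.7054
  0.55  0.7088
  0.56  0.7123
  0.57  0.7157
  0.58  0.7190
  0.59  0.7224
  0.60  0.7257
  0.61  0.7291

σ√T = 0.42 × 0.7071 = 0.2970
d₁ = [ln(155/175) + (0.063 − 0.027 + 0.42²/2)·0.5] / 0.2970 = [-0.1214 + 0.0621] / 0.2970 = -0.1995 ≈ -0.20
d₂ = d₁ − σ√T = -0.1995 − 0.2970 = -0.4965 ≈ -0.50
Risk-neutral Pr[S_T < K] = N(−d₂) = N(0.50) = 0.6915

0.6915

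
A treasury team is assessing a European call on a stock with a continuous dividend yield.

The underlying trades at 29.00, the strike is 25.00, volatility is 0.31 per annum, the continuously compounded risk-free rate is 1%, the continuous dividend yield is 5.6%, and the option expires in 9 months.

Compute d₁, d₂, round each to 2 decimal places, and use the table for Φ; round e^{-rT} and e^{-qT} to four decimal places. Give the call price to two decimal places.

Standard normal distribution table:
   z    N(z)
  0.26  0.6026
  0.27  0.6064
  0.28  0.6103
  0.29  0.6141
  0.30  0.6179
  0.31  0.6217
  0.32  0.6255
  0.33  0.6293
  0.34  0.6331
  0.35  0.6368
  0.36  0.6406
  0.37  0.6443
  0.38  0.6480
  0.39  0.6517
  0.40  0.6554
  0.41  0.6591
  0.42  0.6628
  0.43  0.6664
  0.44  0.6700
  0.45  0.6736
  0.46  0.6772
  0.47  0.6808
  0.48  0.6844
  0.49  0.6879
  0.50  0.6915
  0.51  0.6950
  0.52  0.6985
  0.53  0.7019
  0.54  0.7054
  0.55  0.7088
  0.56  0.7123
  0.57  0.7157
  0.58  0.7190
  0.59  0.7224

σ√T = 0.31·√0.75 = 0.2685
d₁ = [ln(29/25) + (0.01 − 0.056 + 0.31²/2)·0.75] / 0.2685 = [0.1484 + 0.0015] / 0.2685 = 0.5586 ≈ 0.56
d₂ = d₁ − σ√T = 0.5586 − 0.2685 = 0.2901 ≈ 0.29
exp(−qT) = exp(−0.056·0.75) = 0.9589;  exp(−rT) = exp(−0.01·0.75) = 0.9925
C = 29·0.9589·N(0.56) − 25·0.9925·N(0.29) = 29·0.9589·0.7123 − 25·0.9925·0.6141 = 19.8077 − 15.2374 = 4.5704

4.57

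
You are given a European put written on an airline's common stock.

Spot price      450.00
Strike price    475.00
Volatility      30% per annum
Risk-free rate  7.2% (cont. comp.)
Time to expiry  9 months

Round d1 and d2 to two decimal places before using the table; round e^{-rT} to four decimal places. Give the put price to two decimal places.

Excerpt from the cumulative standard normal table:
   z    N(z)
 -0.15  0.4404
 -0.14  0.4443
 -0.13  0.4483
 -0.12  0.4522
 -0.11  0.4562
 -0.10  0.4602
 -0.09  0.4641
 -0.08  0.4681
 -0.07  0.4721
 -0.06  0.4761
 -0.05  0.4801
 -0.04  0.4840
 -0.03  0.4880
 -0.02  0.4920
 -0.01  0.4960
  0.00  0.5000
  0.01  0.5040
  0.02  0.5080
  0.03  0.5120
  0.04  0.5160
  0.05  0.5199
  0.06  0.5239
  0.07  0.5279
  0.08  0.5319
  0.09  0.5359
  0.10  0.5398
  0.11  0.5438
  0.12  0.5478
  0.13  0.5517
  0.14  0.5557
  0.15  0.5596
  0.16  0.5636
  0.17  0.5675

46.54

T = 0.75;  σ√T = 0.2598
d₁ = [ln(450/475) + (0.072 + ½·0.3²)·0.75] / (σ√T) = (-0.0541 + 0.0877) / 0.2598 = 0.1296 ≈ 0.13
d₂ = 0.1296 − 0.2598 = -0.1302 ≈ -0.13
e^(−rT) = e^(−0.072·0.75) = 0.9474
N(−d₂) = N(0.13) = 0.5517;  N(−d₁) = N(-0.13) = 0.4483
P = 475·0.9474·0.5517 − 450·0.4483 = 248.2733 − 201.7350 = 46.5383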